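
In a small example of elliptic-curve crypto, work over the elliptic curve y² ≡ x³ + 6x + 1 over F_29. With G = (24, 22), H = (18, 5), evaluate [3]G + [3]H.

(20, 1)

First 3G:
Repeated addition: build up to 3G.
2G: tangent at (24, 22): λ = (3·24² + 6)/(2·22) ≡ 23/15. 15⁻¹ ≡ 2 (mod 29), so λ ≡ 23·2 ≡ 17.
  x = λ² - 24 - 24 = 289 - 48 ≡ 9; y = λ·(24 - 9) - 22 ≡ 1. → (9, 1)
3G: (9, 1) + (24, 22). λ = (22 - 1)/(24 - 9) ≡ 21/15 mod 29. 15⁻¹ ≡ 2 (mod 29) since 15·2 = 30 ≡ 1, so λ ≡ 13.
  x = λ² - 9 - 24 = 169 - 33 ≡ 20; y = λ·(9 - 20) - 1 ≡ 1. → (20, 1)
3G = (20, 1).
Next 3H:
Repeated addition: build up to 3H.
2H: tangent at (18, 5): λ = (3·18² + 6)/(2·5) ≡ 21/10. 10⁻¹ ≡ 3 (mod 29) since 10·3 = 30 ≡ 1, so λ ≡ 21·3 ≡ 5.
  x = λ² - 18 - 18 = 25 - 36 ≡ 18; y = λ·(18 - 18) - 5 ≡ 24. → (18, 24)
3H: (18, 24) + (18, 5): same x and y₁ ≡ -y₂, so the sum is ∞.
3H = ∞.
Finally 3G + 3H:
(20, 1) + ∞ = (20, 1) (identity).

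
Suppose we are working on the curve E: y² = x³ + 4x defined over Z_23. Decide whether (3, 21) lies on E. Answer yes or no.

y² = 21² ≡ 4; x³ + 4x + 0 = 39 ≡ 16 (mod 23). 4 ≠ 16.

no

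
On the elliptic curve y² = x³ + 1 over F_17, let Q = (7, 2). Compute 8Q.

Double-and-add on 8 = (1000)₂. Start with Q = (7, 2) for the leading 1-bit.
double: tangent at (7, 2): λ = (3·7² + 0)/(2·2) ≡ 11/4. 4⁻¹ ≡ 13 (mod 17) since 4·13 = 52 ≡ 1, so λ ≡ 11·13 ≡ 7.
  x = λ² - 7 - 7 = 49 - 14 ≡ 1; y = λ·(7 - 1) - 2 ≡ 6. → (1, 6)
double: tangent at (1, 6): λ = (3·1² + 0)/(2·6) ≡ 3/12. 12⁻¹ ≡ 10 (mod 17) since 12·10 = 120 ≡ 1, so λ ≡ 3·10 ≡ 13.
  x = λ² - 1 - 1 = 169 - 2 ≡ 14; y = λ·(1 - 14) - 6 ≡ 12. → (14, 12)
double: tangent at (14, 12): λ = (3·14² + 0)/(2·12) ≡ 10/7. 7⁻¹ ≡ 5 (mod 17), so λ ≡ 10·5 ≡ 16.
  x = λ² - 14 - 14 = 256 - 28 ≡ 7; y = λ·(14 - 7) - 12 ≡ 15. → (7, 15)

(7, 15)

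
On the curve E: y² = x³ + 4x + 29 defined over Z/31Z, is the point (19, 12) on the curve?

y² = 12² ≡ 20; x³ + 4x + 29 = 6964 ≡ 20 (mod 31). 20 = 20.

yes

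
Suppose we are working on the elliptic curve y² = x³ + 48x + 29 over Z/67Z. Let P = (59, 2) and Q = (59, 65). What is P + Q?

O

The two points share x = 59 and their y-coordinates satisfy 2 + 65 ≡ 0 (mod 67), so they are inverses. Their sum is the point at infinity.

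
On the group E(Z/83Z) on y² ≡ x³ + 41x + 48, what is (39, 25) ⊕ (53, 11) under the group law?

(39, 25) + (53, 11). λ = (11 - 25)/(53 - 39) ≡ 69/14 mod 83. 14⁻¹ ≡ 6 (mod 83) since 14·6 = 84 ≡ 1, so λ ≡ 82.
  x = λ² - 39 - 53 = 6724 - 92 ≡ 75; y = λ·(39 - 75) - 25 ≡ 11. → (75, 11)

(75, 11)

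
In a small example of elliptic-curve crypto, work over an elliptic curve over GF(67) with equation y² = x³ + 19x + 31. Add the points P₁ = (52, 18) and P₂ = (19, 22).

(52, 18) + (19, 22). λ = (22 - 18)/(19 - 52) ≡ 4/34 mod 67. 34⁻¹ ≡ 2 (mod 67), so λ ≡ 8.
  x = λ² - 52 - 19 = 64 - 71 ≡ 60; y = λ·(52 - 60) - 18 ≡ 52. → (60, 52)

(60, 52)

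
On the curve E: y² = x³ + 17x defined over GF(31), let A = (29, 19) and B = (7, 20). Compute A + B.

(13, 0)

(29, 19) + (7, 20). λ = (20 - 19)/(7 - 29) ≡ 1/9 mod 31. 9⁻¹ ≡ 7 (mod 31) since 9·7 = 63 ≡ 1, so λ ≡ 7.
  x = λ² - 29 - 7 = 49 - 36 ≡ 13; y = λ·(29 - 13) - 19 ≡ 0. → (13, 0)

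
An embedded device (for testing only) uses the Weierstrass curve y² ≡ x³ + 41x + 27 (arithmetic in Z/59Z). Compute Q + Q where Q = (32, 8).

(52, 39)

tangent at (32, 8): λ = (3·32² + 41)/(2·8) ≡ 45/16. 16⁻¹ ≡ 48 (mod 59) since 16·48 = 768 ≡ 1, so λ ≡ 45·48 ≡ 36.
  x = λ² - 32 - 32 = 1296 - 64 ≡ 52; y = λ·(32 - 52) - 8 ≡ 39. → (52, 39)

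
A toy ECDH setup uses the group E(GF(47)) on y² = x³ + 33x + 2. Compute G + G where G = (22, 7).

tangent at (22, 7): λ = (3·22² + 33)/(2·7) ≡ 28/14. 14⁻¹ ≡ 37 (mod 47), so λ ≡ 28·37 ≡ 2.
  x = λ² - 22 - 22 = 4 - 44 ≡ 7; y = λ·(22 - 7) - 7 ≡ 23. → (7, 23)

(7, 23)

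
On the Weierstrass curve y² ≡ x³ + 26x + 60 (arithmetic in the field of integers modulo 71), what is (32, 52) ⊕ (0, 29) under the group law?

(59, 24)

(32, 52) + (0, 29). λ = (29 - 52)/(0 - 32) ≡ 48/39 mod 71. 39⁻¹ ≡ 51 (mod 71) since 39·51 = 1989 ≡ 1, so λ ≡ 34.
  x = λ² - 32 - 0 = 1156 - 32 ≡ 59; y = λ·(32 - 59) - 52 ≡ 24. → (59, 24)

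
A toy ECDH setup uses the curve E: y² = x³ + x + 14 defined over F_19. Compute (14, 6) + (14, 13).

The two points share x = 14 and their y-coordinates satisfy 6 + 13 ≡ 0 (mod 19), so they are inverses. Their sum is 𝒪.

O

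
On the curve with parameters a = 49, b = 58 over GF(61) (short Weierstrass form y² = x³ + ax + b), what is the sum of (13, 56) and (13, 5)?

The two points share x = 13 and their y-coordinates satisfy 56 + 5 ≡ 0 (mod 61), so they are inverses. Their sum is O.

O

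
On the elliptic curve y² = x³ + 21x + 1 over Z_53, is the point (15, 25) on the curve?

y² = 25² ≡ 42; x³ + 21x + 1 = 3691 ≡ 34 (mod 53). 42 ≠ 34.

no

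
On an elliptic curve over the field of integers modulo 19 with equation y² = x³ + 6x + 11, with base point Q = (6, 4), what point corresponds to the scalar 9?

(18, 17)

Repeated addition: build up to 9Q.
2Q: tangent at (6, 4): λ = (3·6² + 6)/(2·4) ≡ 0/8. 8⁻¹ ≡ 12 (mod 19) since 8·12 = 96 ≡ 1, so λ ≡ 0·12 ≡ 0.
  x = λ² - 6 - 6 = 0 - 12 ≡ 7; y = λ·(6 - 7) - 4 ≡ 15. → (7, 15)
3Q: (7, 15) + (6, 4). λ = (4 - 15)/(6 - 7) ≡ 8/18 mod 19. 18⁻¹ ≡ 18 (mod 19) since 18·18 = 324 ≡ 1, so λ ≡ 11.
  x = λ² - 7 - 6 = 121 - 13 ≡ 13; y = λ·(7 - 13) - 15 ≡ 14. → (13, 14)
4Q: (13, 14) + (6, 4). λ = (4 - 14)/(6 - 13) ≡ 9/12 mod 19. 12⁻¹ ≡ 8 (mod 19), so λ ≡ 15.
  x = λ² - 13 - 6 = 225 - 19 ≡ 16; y = λ·(13 - 16) - 14 ≡ 17. → (16, 17)
5Q: (16, 17) + (6, 4). λ = (4 - 17)/(6 - 16) ≡ 6/9 mod 19. 9⁻¹ ≡ 17 (mod 19) since 9·17 = 153 ≡ 1, so λ ≡ 7.
  x = λ² - 16 - 6 = 49 - 22 ≡ 8; y = λ·(16 - 8) - 17 ≡ 1. → (8, 1)
6Q: (8, 1) + (6, 4). λ = (4 - 1)/(6 - 8) ≡ 3/17 mod 19. 17⁻¹ ≡ 9 (mod 19), so λ ≡ 8.
  x = λ² - 8 - 6 = 64 - 14 ≡ 12; y = λ·(8 - 12) - 1 ≡ 5. → (12, 5)
7Q: (12, 5) + (6, 4). λ = (4 - 5)/(6 - 12) ≡ 18/13 mod 19. 13⁻¹ ≡ 3 (mod 19) since 13·3 = 39 ≡ 1, so λ ≡ 16.
  x = λ² - 12 - 6 = 256 - 18 ≡ 10; y = λ·(12 - 10) - 5 ≡ 8. → (10, 8)
8Q: (10, 8) + (6, 4). λ = (4 - 8)/(6 - 10) ≡ 15/15 mod 19. 15⁻¹ ≡ 14 (mod 19), so λ ≡ 1.
  x = λ² - 10 - 6 = 1 - 16 ≡ 4; y = λ·(10 - 4) - 8 ≡ 17. → (4, 17)
9Q: (4, 17) + (6, 4). λ = (4 - 17)/(6 - 4) ≡ 6/2 mod 19. 2⁻¹ ≡ 10 (mod 19) since 2·10 = 20 ≡ 1, so λ ≡ 3.
  x = λ² - 4 - 6 = 9 - 10 ≡ 18; y = λ·(4 - 18) - 17 ≡ 17. → (18, 17)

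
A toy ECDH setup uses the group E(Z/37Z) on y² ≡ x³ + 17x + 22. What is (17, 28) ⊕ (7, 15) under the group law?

(17, 28) + (7, 15). λ = (15 - 28)/(7 - 17) ≡ 24/27 mod 37. 27⁻¹ ≡ 11 (mod 37), so λ ≡ 5.
  x = λ² - 17 - 7 = 25 - 24 ≡ 1; y = λ·(17 - 1) - 28 ≡ 15. → (1, 15)

(1, 15)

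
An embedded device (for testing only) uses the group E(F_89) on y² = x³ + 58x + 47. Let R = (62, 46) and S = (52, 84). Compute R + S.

(62, 46) + (52, 84). λ = (84 - 46)/(52 - 62) ≡ 38/79 mod 89. 79⁻¹ ≡ 80 (mod 89) since 79·80 = 6320 ≡ 1, so λ ≡ 14.
  x = λ² - 62 - 52 = 196 - 114 ≡ 82; y = λ·(62 - 82) - 46 ≡ 30. → (82, 30)

(82, 30)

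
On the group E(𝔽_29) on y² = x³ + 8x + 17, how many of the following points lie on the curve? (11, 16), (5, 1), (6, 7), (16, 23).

(11, 16): 16² ≡ 24, rhs ≡ 15 → off.
(5, 1): 1² ≡ 1, rhs ≡ 8 → off.
(6, 7): 7² ≡ 20, rhs ≡ 20 → on.
(16, 23): 23² ≡ 7, rhs ≡ 7 → on.

2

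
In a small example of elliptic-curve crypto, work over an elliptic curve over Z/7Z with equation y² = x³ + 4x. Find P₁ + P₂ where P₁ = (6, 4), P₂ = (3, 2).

(0, 0)

(6, 4) + (3, 2). λ = (2 - 4)/(3 - 6) ≡ 5/4 mod 7. 4⁻¹ ≡ 2 (mod 7), so λ ≡ 3.
  x = λ² - 6 - 3 = 9 - 9 ≡ 0; y = λ·(6 - 0) - 4 ≡ 0. → (0, 0)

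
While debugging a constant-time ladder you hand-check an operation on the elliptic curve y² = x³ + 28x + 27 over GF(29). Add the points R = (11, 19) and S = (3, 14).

(24, 20)

(11, 19) + (3, 14). λ = (14 - 19)/(3 - 11) ≡ 24/21 mod 29. 21⁻¹ ≡ 18 (mod 29) since 21·18 = 378 ≡ 1, so λ ≡ 26.
  x = λ² - 11 - 3 = 676 - 14 ≡ 24; y = λ·(11 - 24) - 19 ≡ 20. → (24, 20)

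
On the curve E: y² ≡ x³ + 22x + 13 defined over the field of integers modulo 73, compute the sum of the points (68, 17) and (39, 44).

(68, 17) + (39, 44). λ = (44 - 17)/(39 - 68) ≡ 27/44 mod 73. 44⁻¹ ≡ 5 (mod 73), so λ ≡ 62.
  x = λ² - 68 - 39 = 3844 - 107 ≡ 14; y = λ·(68 - 14) - 17 ≡ 46. → (14, 46)

(14, 46)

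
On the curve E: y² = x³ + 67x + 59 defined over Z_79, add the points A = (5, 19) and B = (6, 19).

(68, 60)

(5, 19) + (6, 19). λ = (19 - 19)/(6 - 5) ≡ 0/1 mod 79. 1⁻¹ ≡ 1 (mod 79) since 1·1 = 1 ≡ 1, so λ ≡ 0.
  x = λ² - 5 - 6 = 0 - 11 ≡ 68; y = λ·(5 - 68) - 19 ≡ 60. → (68, 60)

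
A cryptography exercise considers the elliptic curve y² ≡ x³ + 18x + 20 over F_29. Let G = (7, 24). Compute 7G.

(7, 5)

Repeated addition: build up to 7G.
2G: tangent at (7, 24): λ = (3·7² + 18)/(2·24) ≡ 20/19. 19⁻¹ ≡ 26 (mod 29) since 19·26 = 494 ≡ 1, so λ ≡ 20·26 ≡ 27.
  x = λ² - 7 - 7 = 729 - 14 ≡ 19; y = λ·(7 - 19) - 24 ≡ 0. → (19, 0)
3G: (19, 0) + (7, 24). λ = (24 - 0)/(7 - 19) ≡ 24/17 mod 29. 17⁻¹ ≡ 12 (mod 29), so λ ≡ 27.
  x = λ² - 19 - 7 = 729 - 26 ≡ 7; y = λ·(19 - 7) - 0 ≡ 5. → (7, 5)
4G: (7, 5) + (7, 24): same x and y₁ ≡ -y₂, so the sum is O.
5G: O + (7, 24) = (7, 24) (identity).
6G: tangent at (7, 24): λ = (3·7² + 18)/(2·24) ≡ 20/19. 19⁻¹ ≡ 26 (mod 29), so λ ≡ 20·26 ≡ 27.
  x = λ² - 7 - 7 = 729 - 14 ≡ 19; y = λ·(7 - 19) - 24 ≡ 0. → (19, 0)
7G: (19, 0) + (7, 24). λ = (24 - 0)/(7 - 19) ≡ 24/17 mod 29. 17⁻¹ ≡ 12 (mod 29) since 17·12 = 204 ≡ 1, so λ ≡ 27.
  x = λ² - 19 - 7 = 729 - 26 ≡ 7; y = λ·(19 - 7) - 0 ≡ 5. → (7, 5)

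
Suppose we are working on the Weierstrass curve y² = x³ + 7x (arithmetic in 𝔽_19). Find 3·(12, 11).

Write Q = (12, 11).
Repeated addition: build up to 3Q.
2Q: tangent at (12, 11): λ = (3·12² + 7)/(2·11) ≡ 2/3. 3⁻¹ ≡ 13 (mod 19) since 3·13 = 39 ≡ 1, so λ ≡ 2·13 ≡ 7.
  x = λ² - 12 - 12 = 49 - 24 ≡ 6; y = λ·(12 - 6) - 11 ≡ 12. → (6, 12)
3Q: (6, 12) + (12, 11). λ = (11 - 12)/(12 - 6) ≡ 18/6 mod 19. 6⁻¹ ≡ 16 (mod 19), so λ ≡ 3.
  x = λ² - 6 - 12 = 9 - 18 ≡ 10; y = λ·(6 - 10) - 12 ≡ 14. → (10, 14)

(10, 14)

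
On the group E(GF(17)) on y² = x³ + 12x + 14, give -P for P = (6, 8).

-(6, 8) = (6, -8 mod 17) = (6, 9).

(6, 9)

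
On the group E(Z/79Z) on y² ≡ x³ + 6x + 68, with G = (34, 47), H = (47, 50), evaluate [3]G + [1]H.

First 3G:
Repeated addition: build up to 3G.
2G: tangent at (34, 47): λ = (3·34² + 6)/(2·47) ≡ 77/15. 15⁻¹ ≡ 58 (mod 79), so λ ≡ 77·58 ≡ 42.
  x = λ² - 34 - 34 = 1764 - 68 ≡ 37; y = λ·(34 - 37) - 47 ≡ 64. → (37, 64)
3G: (37, 64) + (34, 47). λ = (47 - 64)/(34 - 37) ≡ 62/76 mod 79. 76⁻¹ ≡ 26 (mod 79) since 76·26 = 1976 ≡ 1, so λ ≡ 32.
  x = λ² - 37 - 34 = 1024 - 71 ≡ 5; y = λ·(37 - 5) - 64 ≡ 12. → (5, 12)
3G = (5, 12).
Finally 3G + H:
(5, 12) + (47, 50). λ = (50 - 12)/(47 - 5) ≡ 38/42 mod 79. 42⁻¹ ≡ 32 (mod 79), so λ ≡ 31.
  x = λ² - 5 - 47 = 961 - 52 ≡ 40; y = λ·(5 - 40) - 12 ≡ 9. → (40, 9)

(40, 9)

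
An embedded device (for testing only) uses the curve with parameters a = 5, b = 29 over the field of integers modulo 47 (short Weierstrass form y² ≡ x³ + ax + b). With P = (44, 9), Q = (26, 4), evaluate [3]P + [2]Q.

First 3P:
Repeated addition: build up to 3P.
2P: tangent at (44, 9): λ = (3·44² + 5)/(2·9) ≡ 32/18. 18⁻¹ ≡ 34 (mod 47), so λ ≡ 32·34 ≡ 7.
  x = λ² - 44 - 44 = 49 - 88 ≡ 8; y = λ·(44 - 8) - 9 ≡ 8. → (8, 8)
3P: (8, 8) + (44, 9). λ = (9 - 8)/(44 - 8) ≡ 1/36 mod 47. 36⁻¹ ≡ 17 (mod 47) since 36·17 = 612 ≡ 1, so λ ≡ 17.
  x = λ² - 8 - 44 = 289 - 52 ≡ 2; y = λ·(8 - 2) - 8 ≡ 0. → (2, 0)
3P = (2, 0).
Next 2Q:
Repeated addition: build up to 2Q.
2Q: tangent at (26, 4): λ = (3·26² + 5)/(2·4) ≡ 12/8. 8⁻¹ ≡ 6 (mod 47) since 8·6 = 48 ≡ 1, so λ ≡ 12·6 ≡ 25.
  x = λ² - 26 - 26 = 625 - 52 ≡ 9; y = λ·(26 - 9) - 4 ≡ 45. → (9, 45)
2Q = (9, 45).
Finally 3P + 2Q:
(2, 0) + (9, 45). λ = (45 - 0)/(9 - 2) ≡ 45/7 mod 47. 7⁻¹ ≡ 27 (mod 47) since 7·27 = 189 ≡ 1, so λ ≡ 40.
  x = λ² - 2 - 9 = 1600 - 11 ≡ 38; y = λ·(2 - 38) - 0 ≡ 17. → (38, 17)

(38, 17)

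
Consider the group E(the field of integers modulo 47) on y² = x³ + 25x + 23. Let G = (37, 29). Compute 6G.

(10, 45)

Double-and-add on 6 = (110)₂. Start with G = (37, 29) for the leading 1-bit.
double: tangent at (37, 29): λ = (3·37² + 25)/(2·29) ≡ 43/11. 11⁻¹ ≡ 30 (mod 47) since 11·30 = 330 ≡ 1, so λ ≡ 43·30 ≡ 21.
  x = λ² - 37 - 37 = 441 - 74 ≡ 38; y = λ·(37 - 38) - 29 ≡ 44. → (38, 44)
add G: (38, 44) + (37, 29). λ = (29 - 44)/(37 - 38) ≡ 32/46 mod 47. 46⁻¹ ≡ 46 (mod 47), so λ ≡ 15.
  x = λ² - 38 - 37 = 225 - 75 ≡ 9; y = λ·(38 - 9) - 44 ≡ 15. → (9, 15)
double: tangent at (9, 15): λ = (3·9² + 25)/(2·15) ≡ 33/30. 30⁻¹ ≡ 11 (mod 47), so λ ≡ 33·11 ≡ 34.
  x = λ² - 9 - 9 = 1156 - 18 ≡ 10; y = λ·(9 - 10) - 15 ≡ 45. → (10, 45)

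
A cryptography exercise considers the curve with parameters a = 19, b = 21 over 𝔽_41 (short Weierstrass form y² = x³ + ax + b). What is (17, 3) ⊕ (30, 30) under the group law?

(17, 3) + (30, 30). λ = (30 - 3)/(30 - 17) ≡ 27/13 mod 41. 13⁻¹ ≡ 19 (mod 41), so λ ≡ 21.
  x = λ² - 17 - 30 = 441 - 47 ≡ 25; y = λ·(17 - 25) - 3 ≡ 34. → (25, 34)

(25, 34)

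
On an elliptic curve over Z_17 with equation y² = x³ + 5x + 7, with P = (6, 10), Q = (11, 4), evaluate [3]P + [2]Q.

First 3P:
Repeated addition: build up to 3P.
2P: tangent at (6, 10): λ = (3·6² + 5)/(2·10) ≡ 11/3. 3⁻¹ ≡ 6 (mod 17) since 3·6 = 18 ≡ 1, so λ ≡ 11·6 ≡ 15.
  x = λ² - 6 - 6 = 225 - 12 ≡ 9; y = λ·(6 - 9) - 10 ≡ 13. → (9, 13)
3P: (9, 13) + (6, 10). λ = (10 - 13)/(6 - 9) ≡ 14/14 mod 17. 14⁻¹ ≡ 11 (mod 17), so λ ≡ 1.
  x = λ² - 9 - 6 = 1 - 15 ≡ 3; y = λ·(9 - 3) - 13 ≡ 10. → (3, 10)
3P = (3, 10).
Next 2Q:
Repeated addition: build up to 2Q.
2Q: tangent at (11, 4): λ = (3·11² + 5)/(2·4) ≡ 11/8. 8⁻¹ ≡ 15 (mod 17), so λ ≡ 11·15 ≡ 12.
  x = λ² - 11 - 11 = 144 - 22 ≡ 3; y = λ·(11 - 3) - 4 ≡ 7. → (3, 7)
2Q = (3, 7).
Finally 3P + 2Q:
(3, 10) + (3, 7): same x and y₁ ≡ -y₂, so the sum is O.

O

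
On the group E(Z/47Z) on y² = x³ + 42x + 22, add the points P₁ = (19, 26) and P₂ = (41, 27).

(19, 26) + (41, 27). λ = (27 - 26)/(41 - 19) ≡ 1/22 mod 47. 22⁻¹ ≡ 15 (mod 47), so λ ≡ 15.
  x = λ² - 19 - 41 = 225 - 60 ≡ 24; y = λ·(19 - 24) - 26 ≡ 40. → (24, 40)

(24, 40)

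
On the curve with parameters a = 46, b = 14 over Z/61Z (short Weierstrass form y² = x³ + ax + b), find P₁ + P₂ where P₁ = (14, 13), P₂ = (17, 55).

(43, 8)

(14, 13) + (17, 55). λ = (55 - 13)/(17 - 14) ≡ 42/3 mod 61. 3⁻¹ ≡ 41 (mod 61), so λ ≡ 14.
  x = λ² - 14 - 17 = 196 - 31 ≡ 43; y = λ·(14 - 43) - 13 ≡ 8. → (43, 8)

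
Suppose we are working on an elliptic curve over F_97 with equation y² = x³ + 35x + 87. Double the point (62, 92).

(68, 0)

tangent at (62, 92): λ = (3·62² + 35)/(2·92) ≡ 24/87. 87⁻¹ ≡ 29 (mod 97), so λ ≡ 24·29 ≡ 17.
  x = λ² - 62 - 62 = 289 - 124 ≡ 68; y = λ·(62 - 68) - 92 ≡ 0. → (68, 0)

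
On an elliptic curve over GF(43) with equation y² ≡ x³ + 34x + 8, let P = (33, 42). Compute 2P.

tangent at (33, 42): λ = (3·33² + 34)/(2·42) ≡ 33/41. 41⁻¹ ≡ 21 (mod 43) since 41·21 = 861 ≡ 1, so λ ≡ 33·21 ≡ 5.
  x = λ² - 33 - 33 = 25 - 66 ≡ 2; y = λ·(33 - 2) - 42 ≡ 27. → (2, 27)

(2, 27)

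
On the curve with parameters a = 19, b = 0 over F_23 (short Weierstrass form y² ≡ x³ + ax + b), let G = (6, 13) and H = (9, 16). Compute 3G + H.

First 3G:
Repeated addition: build up to 3G.
2G: tangent at (6, 13): λ = (3·6² + 19)/(2·13) ≡ 12/3. 3⁻¹ ≡ 8 (mod 23) since 3·8 = 24 ≡ 1, so λ ≡ 12·8 ≡ 4.
  x = λ² - 6 - 6 = 16 - 12 ≡ 4; y = λ·(6 - 4) - 13 ≡ 18. → (4, 18)
3G: (4, 18) + (6, 13). λ = (13 - 18)/(6 - 4) ≡ 18/2 mod 23. 2⁻¹ ≡ 12 (mod 23), so λ ≡ 9.
  x = λ² - 4 - 6 = 81 - 10 ≡ 2; y = λ·(4 - 2) - 18 ≡ 0. → (2, 0)
3G = (2, 0).
Finally 3G + H:
(2, 0) + (9, 16). λ = (16 - 0)/(9 - 2) ≡ 16/7 mod 23. 7⁻¹ ≡ 10 (mod 23) since 7·10 = 70 ≡ 1, so λ ≡ 22.
  x = λ² - 2 - 9 = 484 - 11 ≡ 13; y = λ·(2 - 13) - 0 ≡ 11. → (13, 11)

(13, 11)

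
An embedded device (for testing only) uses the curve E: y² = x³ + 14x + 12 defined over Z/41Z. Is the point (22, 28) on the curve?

no

y² = 28² ≡ 5; x³ + 14x + 12 = 10968 ≡ 21 (mod 41). 5 ≠ 21.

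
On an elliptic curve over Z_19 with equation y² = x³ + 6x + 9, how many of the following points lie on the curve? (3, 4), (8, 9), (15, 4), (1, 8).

2

(3, 4): 4² ≡ 16, rhs ≡ 16 → on.
(8, 9): 9² ≡ 5, rhs ≡ 18 → off.
(15, 4): 4² ≡ 16, rhs ≡ 16 → on.
(1, 8): 8² ≡ 7, rhs ≡ 16 → off.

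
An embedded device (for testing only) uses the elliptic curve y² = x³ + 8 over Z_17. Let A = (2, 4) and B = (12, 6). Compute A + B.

(2, 4) + (12, 6). λ = (6 - 4)/(12 - 2) ≡ 2/10 mod 17. 10⁻¹ ≡ 12 (mod 17), so λ ≡ 7.
  x = λ² - 2 - 12 = 49 - 14 ≡ 1; y = λ·(2 - 1) - 4 ≡ 3. → (1, 3)

(1, 3)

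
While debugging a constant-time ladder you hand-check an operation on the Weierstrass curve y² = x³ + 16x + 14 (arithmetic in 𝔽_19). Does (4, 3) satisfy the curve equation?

yes

y² = 3² ≡ 9; x³ + 16x + 14 = 142 ≡ 9 (mod 19). 9 = 9.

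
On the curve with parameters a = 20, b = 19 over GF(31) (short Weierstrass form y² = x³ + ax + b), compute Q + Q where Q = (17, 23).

tangent at (17, 23): λ = (3·17² + 20)/(2·23) ≡ 19/15. 15⁻¹ ≡ 29 (mod 31), so λ ≡ 19·29 ≡ 24.
  x = λ² - 17 - 17 = 576 - 34 ≡ 15; y = λ·(17 - 15) - 23 ≡ 25. → (15, 25)

(15, 25)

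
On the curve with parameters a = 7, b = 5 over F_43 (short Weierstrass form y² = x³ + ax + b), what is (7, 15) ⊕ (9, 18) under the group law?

(7, 15) + (9, 18). λ = (18 - 15)/(9 - 7) ≡ 3/2 mod 43. 2⁻¹ ≡ 22 (mod 43), so λ ≡ 23.
  x = λ² - 7 - 9 = 529 - 16 ≡ 40; y = λ·(7 - 40) - 15 ≡ 0. → (40, 0)

(40, 0)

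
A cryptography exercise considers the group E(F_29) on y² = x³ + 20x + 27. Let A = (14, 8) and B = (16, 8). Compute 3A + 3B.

First 3A:
Repeated addition: build up to 3A.
2A: tangent at (14, 8): λ = (3·14² + 20)/(2·8) ≡ 28/16. 16⁻¹ ≡ 20 (mod 29) since 16·20 = 320 ≡ 1, so λ ≡ 28·20 ≡ 9.
  x = λ² - 14 - 14 = 81 - 28 ≡ 24; y = λ·(14 - 24) - 8 ≡ 18. → (24, 18)
3A: (24, 18) + (14, 8). λ = (8 - 18)/(14 - 24) ≡ 19/19 mod 29. 19⁻¹ ≡ 26 (mod 29), so λ ≡ 1.
  x = λ² - 24 - 14 = 1 - 38 ≡ 21; y = λ·(24 - 21) - 18 ≡ 14. → (21, 14)
3A = (21, 14).
Next 3B:
Repeated addition: build up to 3B.
2B: tangent at (16, 8): λ = (3·16² + 20)/(2·8) ≡ 5/16. 16⁻¹ ≡ 20 (mod 29), so λ ≡ 5·20 ≡ 13.
  x = λ² - 16 - 16 = 169 - 32 ≡ 21; y = λ·(16 - 21) - 8 ≡ 14. → (21, 14)
3B: (21, 14) + (16, 8). λ = (8 - 14)/(16 - 21) ≡ 23/24 mod 29. 24⁻¹ ≡ 23 (mod 29) since 24·23 = 552 ≡ 1, so λ ≡ 7.
  x = λ² - 21 - 16 = 49 - 37 ≡ 12; y = λ·(21 - 12) - 14 ≡ 20. → (12, 20)
3B = (12, 20).
Finally 3A + 3B:
(21, 14) + (12, 20). λ = (20 - 14)/(12 - 21) ≡ 6/20 mod 29. 20⁻¹ ≡ 16 (mod 29) since 20·16 = 320 ≡ 1, so λ ≡ 9.
  x = λ² - 21 - 12 = 81 - 33 ≡ 19; y = λ·(21 - 19) - 14 ≡ 4. → (19, 4)

(19, 4)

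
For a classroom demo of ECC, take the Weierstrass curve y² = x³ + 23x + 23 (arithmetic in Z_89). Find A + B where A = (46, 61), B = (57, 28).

(46, 61) + (57, 28). λ = (28 - 61)/(57 - 46) ≡ 56/11 mod 89. 11⁻¹ ≡ 81 (mod 89), so λ ≡ 86.
  x = λ² - 46 - 57 = 7396 - 103 ≡ 84; y = λ·(46 - 84) - 61 ≡ 53. → (84, 53)

(84, 53)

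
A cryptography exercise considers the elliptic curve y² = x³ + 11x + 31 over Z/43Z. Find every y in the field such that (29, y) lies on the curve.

x³ + 11x + 31 = 24739 ≡ 14 (mod 43).
Square roots of 14 mod 43: 10 and 33 (since 10² = 100 ≡ 14).

10, 33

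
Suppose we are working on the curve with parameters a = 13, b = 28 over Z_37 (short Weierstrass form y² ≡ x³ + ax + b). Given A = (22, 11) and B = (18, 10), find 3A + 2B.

(15, 34)

First 3A:
Repeated addition: build up to 3A.
2A: tangent at (22, 11): λ = (3·22² + 13)/(2·11) ≡ 22/22. 22⁻¹ ≡ 32 (mod 37), so λ ≡ 22·32 ≡ 1.
  x = λ² - 22 - 22 = 1 - 44 ≡ 31; y = λ·(22 - 31) - 11 ≡ 17. → (31, 17)
3A: (31, 17) + (22, 11). λ = (11 - 17)/(22 - 31) ≡ 31/28 mod 37. 28⁻¹ ≡ 4 (mod 37), so λ ≡ 13.
  x = λ² - 31 - 22 = 169 - 53 ≡ 5; y = λ·(31 - 5) - 17 ≡ 25. → (5, 25)
3A = (5, 25).
Next 2B:
Repeated addition: build up to 2B.
2B: tangent at (18, 10): λ = (3·18² + 13)/(2·10) ≡ 23/20. 20⁻¹ ≡ 13 (mod 37), so λ ≡ 23·13 ≡ 3.
  x = λ² - 18 - 18 = 9 - 36 ≡ 10; y = λ·(18 - 10) - 10 ≡ 14. → (10, 14)
2B = (10, 14).
Finally 3A + 2B:
(5, 25) + (10, 14). λ = (14 - 25)/(10 - 5) ≡ 26/5 mod 37. 5⁻¹ ≡ 15 (mod 37), so λ ≡ 20.
  x = λ² - 5 - 10 = 400 - 15 ≡ 15; y = λ·(5 - 15) - 25 ≡ 34. → (15, 34)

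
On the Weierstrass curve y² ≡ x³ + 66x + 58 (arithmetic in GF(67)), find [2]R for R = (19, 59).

tangent at (19, 59): λ = (3·19² + 66)/(2·59) ≡ 10/51. 51⁻¹ ≡ 46 (mod 67), so λ ≡ 10·46 ≡ 58.
  x = λ² - 19 - 19 = 3364 - 38 ≡ 43; y = λ·(19 - 43) - 59 ≡ 23. → (43, 23)

(43, 23)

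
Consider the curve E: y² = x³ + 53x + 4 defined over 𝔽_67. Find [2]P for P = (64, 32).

tangent at (64, 32): λ = (3·64² + 53)/(2·32) ≡ 13/64. 64⁻¹ ≡ 22 (mod 67), so λ ≡ 13·22 ≡ 18.
  x = λ² - 64 - 64 = 324 - 128 ≡ 62; y = λ·(64 - 62) - 32 ≡ 4. → (62, 4)

(62, 4)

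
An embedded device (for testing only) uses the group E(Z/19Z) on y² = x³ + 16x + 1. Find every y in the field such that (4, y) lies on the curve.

none

x³ + 16x + 1 = 129 ≡ 15 (mod 19).
15 is a non-residue mod 19; no y exists.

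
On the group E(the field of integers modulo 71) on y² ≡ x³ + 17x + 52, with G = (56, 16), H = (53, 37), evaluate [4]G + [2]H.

First 4G:
Double-and-add on 4 = (100)₂. Start with G = (56, 16) for the leading 1-bit.
double: tangent at (56, 16): λ = (3·56² + 17)/(2·16) ≡ 53/32. 32⁻¹ ≡ 20 (mod 71) since 32·20 = 640 ≡ 1, so λ ≡ 53·20 ≡ 66.
  x = λ² - 56 - 56 = 4356 - 112 ≡ 55; y = λ·(56 - 55) - 16 ≡ 50. → (55, 50)
double: tangent at (55, 50): λ = (3·55² + 17)/(2·50) ≡ 4/29. 29⁻¹ ≡ 49 (mod 71), so λ ≡ 4·49 ≡ 54.
  x = λ² - 55 - 55 = 2916 - 110 ≡ 37; y = λ·(55 - 37) - 50 ≡ 70. → (37, 70)
4G = (37, 70).
Next 2H:
Repeated addition: build up to 2H.
2H: tangent at (53, 37): λ = (3·53² + 17)/(2·37) ≡ 66/3. 3⁻¹ ≡ 24 (mod 71), so λ ≡ 66·24 ≡ 22.
  x = λ² - 53 - 53 = 484 - 106 ≡ 23; y = λ·(53 - 23) - 37 ≡ 55. → (23, 55)
2H = (23, 55).
Finally 4G + 2H:
(37, 70) + (23, 55). λ = (55 - 70)/(23 - 37) ≡ 56/57 mod 71. 57⁻¹ ≡ 5 (mod 71), so λ ≡ 67.
  x = λ² - 37 - 23 = 4489 - 60 ≡ 27; y = λ·(37 - 27) - 70 ≡ 32. → (27, 32)

(27, 32)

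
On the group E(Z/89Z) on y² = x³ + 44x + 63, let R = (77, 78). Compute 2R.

tangent at (77, 78): λ = (3·77² + 44)/(2·78) ≡ 31/67. 67⁻¹ ≡ 4 (mod 89), so λ ≡ 31·4 ≡ 35.
  x = λ² - 77 - 77 = 1225 - 154 ≡ 3; y = λ·(77 - 3) - 78 ≡ 20. → (3, 20)

(3, 20)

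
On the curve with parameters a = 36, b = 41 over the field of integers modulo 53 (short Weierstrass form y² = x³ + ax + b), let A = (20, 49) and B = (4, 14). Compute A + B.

(46, 20)

(20, 49) + (4, 14). λ = (14 - 49)/(4 - 20) ≡ 18/37 mod 53. 37⁻¹ ≡ 43 (mod 53), so λ ≡ 32.
  x = λ² - 20 - 4 = 1024 - 24 ≡ 46; y = λ·(20 - 46) - 49 ≡ 20. → (46, 20)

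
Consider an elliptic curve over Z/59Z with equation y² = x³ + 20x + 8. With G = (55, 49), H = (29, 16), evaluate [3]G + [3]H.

(32, 9)

First 3G:
Repeated addition: build up to 3G.
2G: tangent at (55, 49): λ = (3·55² + 20)/(2·49) ≡ 9/39. 39⁻¹ ≡ 56 (mod 59), so λ ≡ 9·56 ≡ 32.
  x = λ² - 55 - 55 = 1024 - 110 ≡ 29; y = λ·(55 - 29) - 49 ≡ 16. → (29, 16)
3G: (29, 16) + (55, 49). λ = (49 - 16)/(55 - 29) ≡ 33/26 mod 59. 26⁻¹ ≡ 25 (mod 59), so λ ≡ 58.
  x = λ² - 29 - 55 = 3364 - 84 ≡ 35; y = λ·(29 - 35) - 16 ≡ 49. → (35, 49)
3G = (35, 49).
Next 3H:
Repeated addition: build up to 3H.
2H: tangent at (29, 16): λ = (3·29² + 20)/(2·16) ≡ 6/32. 32⁻¹ ≡ 24 (mod 59) since 32·24 = 768 ≡ 1, so λ ≡ 6·24 ≡ 26.
  x = λ² - 29 - 29 = 676 - 58 ≡ 28; y = λ·(29 - 28) - 16 ≡ 10. → (28, 10)
3H: (28, 10) + (29, 16). λ = (16 - 10)/(29 - 28) ≡ 6/1 mod 59. 1⁻¹ ≡ 1 (mod 59) since 1·1 = 1 ≡ 1, so λ ≡ 6.
  x = λ² - 28 - 29 = 36 - 57 ≡ 38; y = λ·(28 - 38) - 10 ≡ 48. → (38, 48)
3H = (38, 48).
Finally 3G + 3H:
(35, 49) + (38, 48). λ = (48 - 49)/(38 - 35) ≡ 58/3 mod 59. 3⁻¹ ≡ 20 (mod 59), so λ ≡ 39.
  x = λ² - 35 - 38 = 1521 - 73 ≡ 32; y = λ·(35 - 32) - 49 ≡ 9. → (32, 9)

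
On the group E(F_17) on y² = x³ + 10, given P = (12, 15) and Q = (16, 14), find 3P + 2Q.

(15, 11)

First 3P:
Repeated addition: build up to 3P.
2P: tangent at (12, 15): λ = (3·12² + 0)/(2·15) ≡ 7/13. 13⁻¹ ≡ 4 (mod 17) since 13·4 = 52 ≡ 1, so λ ≡ 7·4 ≡ 11.
  x = λ² - 12 - 12 = 121 - 24 ≡ 12; y = λ·(12 - 12) - 15 ≡ 2. → (12, 2)
3P: (12, 2) + (12, 15): same x and y₁ ≡ -y₂, so the sum is ∞.
3P = ∞.
Next 2Q:
Repeated addition: build up to 2Q.
2Q: tangent at (16, 14): λ = (3·16² + 0)/(2·14) ≡ 3/11. 11⁻¹ ≡ 14 (mod 17), so λ ≡ 3·14 ≡ 8.
  x = λ² - 16 - 16 = 64 - 32 ≡ 15; y = λ·(16 - 15) - 14 ≡ 11. → (15, 11)
2Q = (15, 11).
Finally 3P + 2Q:
∞ + (15, 11) = (15, 11) (identity).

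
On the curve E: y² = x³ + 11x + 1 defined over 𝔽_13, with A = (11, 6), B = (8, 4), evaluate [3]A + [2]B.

(1, 0)

First 3A:
Repeated addition: build up to 3A.
2A: tangent at (11, 6): λ = (3·11² + 11)/(2·6) ≡ 10/12. 12⁻¹ ≡ 12 (mod 13), so λ ≡ 10·12 ≡ 3.
  x = λ² - 11 - 11 = 9 - 22 ≡ 0; y = λ·(11 - 0) - 6 ≡ 1. → (0, 1)
3A: (0, 1) + (11, 6). λ = (6 - 1)/(11 - 0) ≡ 5/11 mod 13. 11⁻¹ ≡ 6 (mod 13), so λ ≡ 4.
  x = λ² - 0 - 11 = 16 - 11 ≡ 5; y = λ·(0 - 5) - 1 ≡ 5. → (5, 5)
3A = (5, 5).
Next 2B:
Repeated addition: build up to 2B.
2B: tangent at (8, 4): λ = (3·8² + 11)/(2·4) ≡ 8/8. 8⁻¹ ≡ 5 (mod 13), so λ ≡ 8·5 ≡ 1.
  x = λ² - 8 - 8 = 1 - 16 ≡ 11; y = λ·(8 - 11) - 4 ≡ 6. → (11, 6)
2B = (11, 6).
Finally 3A + 2B:
(5, 5) + (11, 6). λ = (6 - 5)/(11 - 5) ≡ 1/6 mod 13. 6⁻¹ ≡ 11 (mod 13) since 6·11 = 66 ≡ 1, so λ ≡ 11.
  x = λ² - 5 - 11 = 121 - 16 ≡ 1; y = λ·(5 - 1) - 5 ≡ 0. → (1, 0)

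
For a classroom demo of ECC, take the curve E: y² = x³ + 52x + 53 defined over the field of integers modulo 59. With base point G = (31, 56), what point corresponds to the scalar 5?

(54, 9)

Repeated addition: build up to 5G.
2G: tangent at (31, 56): λ = (3·31² + 52)/(2·56) ≡ 44/53. 53⁻¹ ≡ 49 (mod 59), so λ ≡ 44·49 ≡ 32.
  x = λ² - 31 - 31 = 1024 - 62 ≡ 18; y = λ·(31 - 18) - 56 ≡ 6. → (18, 6)
3G: (18, 6) + (31, 56). λ = (56 - 6)/(31 - 18) ≡ 50/13 mod 59. 13⁻¹ ≡ 50 (mod 59) since 13·50 = 650 ≡ 1, so λ ≡ 22.
  x = λ² - 18 - 31 = 484 - 49 ≡ 22; y = λ·(18 - 22) - 6 ≡ 24. → (22, 24)
4G: (22, 24) + (31, 56). λ = (56 - 24)/(31 - 22) ≡ 32/9 mod 59. 9⁻¹ ≡ 46 (mod 59) since 9·46 = 414 ≡ 1, so λ ≡ 56.
  x = λ² - 22 - 31 = 3136 - 53 ≡ 15; y = λ·(22 - 15) - 24 ≡ 14. → (15, 14)
5G: (15, 14) + (31, 56). λ = (56 - 14)/(31 - 15) ≡ 42/16 mod 59. 16⁻¹ ≡ 48 (mod 59), so λ ≡ 10.
  x = λ² - 15 - 31 = 100 - 46 ≡ 54; y = λ·(15 - 54) - 14 ≡ 9. → (54, 9)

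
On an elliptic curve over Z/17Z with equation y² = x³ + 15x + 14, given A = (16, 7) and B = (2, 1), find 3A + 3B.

First 3A:
Repeated addition: build up to 3A.
2A: tangent at (16, 7): λ = (3·16² + 15)/(2·7) ≡ 1/14. 14⁻¹ ≡ 11 (mod 17), so λ ≡ 1·11 ≡ 11.
  x = λ² - 16 - 16 = 121 - 32 ≡ 4; y = λ·(16 - 4) - 7 ≡ 6. → (4, 6)
3A: (4, 6) + (16, 7). λ = (7 - 6)/(16 - 4) ≡ 1/12 mod 17. 12⁻¹ ≡ 10 (mod 17) since 12·10 = 120 ≡ 1, so λ ≡ 10.
  x = λ² - 4 - 16 = 100 - 20 ≡ 12; y = λ·(4 - 12) - 6 ≡ 16. → (12, 16)
3A = (12, 16).
Next 3B:
Repeated addition: build up to 3B.
2B: tangent at (2, 1): λ = (3·2² + 15)/(2·1) ≡ 10/2. 2⁻¹ ≡ 9 (mod 17) since 2·9 = 18 ≡ 1, so λ ≡ 10·9 ≡ 5.
  x = λ² - 2 - 2 = 25 - 4 ≡ 4; y = λ·(2 - 4) - 1 ≡ 6. → (4, 6)
3B: (4, 6) + (2, 1). λ = (1 - 6)/(2 - 4) ≡ 12/15 mod 17. 15⁻¹ ≡ 8 (mod 17), so λ ≡ 11.
  x = λ² - 4 - 2 = 121 - 6 ≡ 13; y = λ·(4 - 13) - 6 ≡ 14. → (13, 14)
3B = (13, 14).
Finally 3A + 3B:
(12, 16) + (13, 14). λ = (14 - 16)/(13 - 12) ≡ 15/1 mod 17. 1⁻¹ ≡ 1 (mod 17), so λ ≡ 15.
  x = λ² - 12 - 13 = 225 - 25 ≡ 13; y = λ·(12 - 13) - 16 ≡ 3. → (13, 3)

(13, 3)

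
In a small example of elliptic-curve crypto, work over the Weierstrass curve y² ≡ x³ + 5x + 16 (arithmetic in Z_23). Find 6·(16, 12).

(10, 10)

Write Q = (16, 12).
Repeated addition: build up to 6Q.
2Q: tangent at (16, 12): λ = (3·16² + 5)/(2·12) ≡ 14/1. 1⁻¹ ≡ 1 (mod 23) since 1·1 = 1 ≡ 1, so λ ≡ 14·1 ≡ 14.
  x = λ² - 16 - 16 = 196 - 32 ≡ 3; y = λ·(16 - 3) - 12 ≡ 9. → (3, 9)
3Q: (3, 9) + (16, 12). λ = (12 - 9)/(16 - 3) ≡ 3/13 mod 23. 13⁻¹ ≡ 16 (mod 23) since 13·16 = 208 ≡ 1, so λ ≡ 2.
  x = λ² - 3 - 16 = 4 - 19 ≡ 8; y = λ·(3 - 8) - 9 ≡ 4. → (8, 4)
4Q: (8, 4) + (16, 12). λ = (12 - 4)/(16 - 8) ≡ 8/8 mod 23. 8⁻¹ ≡ 3 (mod 23) since 8·3 = 24 ≡ 1, so λ ≡ 1.
  x = λ² - 8 - 16 = 1 - 24 ≡ 0; y = λ·(8 - 0) - 4 ≡ 4. → (0, 4)
5Q: (0, 4) + (16, 12). λ = (12 - 4)/(16 - 0) ≡ 8/16 mod 23. 16⁻¹ ≡ 13 (mod 23) since 16·13 = 208 ≡ 1, so λ ≡ 12.
  x = λ² - 0 - 16 = 144 - 16 ≡ 13; y = λ·(0 - 13) - 4 ≡ 1. → (13, 1)
6Q: (13, 1) + (16, 12). λ = (12 - 1)/(16 - 13) ≡ 11/3 mod 23. 3⁻¹ ≡ 8 (mod 23), so λ ≡ 19.
  x = λ² - 13 - 16 = 361 - 29 ≡ 10; y = λ·(13 - 10) - 1 ≡ 10. → (10, 10)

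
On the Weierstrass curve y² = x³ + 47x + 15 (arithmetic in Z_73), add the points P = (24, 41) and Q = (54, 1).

(13, 66)

(24, 41) + (54, 1). λ = (1 - 41)/(54 - 24) ≡ 33/30 mod 73. 30⁻¹ ≡ 56 (mod 73) since 30·56 = 1680 ≡ 1, so λ ≡ 23.
  x = λ² - 24 - 54 = 529 - 78 ≡ 13; y = λ·(24 - 13) - 41 ≡ 66. → (13, 66)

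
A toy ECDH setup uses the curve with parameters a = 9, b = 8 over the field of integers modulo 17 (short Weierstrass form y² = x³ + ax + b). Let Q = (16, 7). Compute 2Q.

tangent at (16, 7): λ = (3·16² + 9)/(2·7) ≡ 12/14. 14⁻¹ ≡ 11 (mod 17), so λ ≡ 12·11 ≡ 13.
  x = λ² - 16 - 16 = 169 - 32 ≡ 1; y = λ·(16 - 1) - 7 ≡ 1. → (1, 1)

(1, 1)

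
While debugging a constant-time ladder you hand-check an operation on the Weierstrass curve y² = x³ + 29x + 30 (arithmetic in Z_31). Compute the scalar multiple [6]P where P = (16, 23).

(13, 0)

Repeated addition: build up to 6P.
2P: tangent at (16, 23): λ = (3·16² + 29)/(2·23) ≡ 22/15. 15⁻¹ ≡ 29 (mod 31), so λ ≡ 22·29 ≡ 18.
  x = λ² - 16 - 16 = 324 - 32 ≡ 13; y = λ·(16 - 13) - 23 ≡ 0. → (13, 0)
3P: (13, 0) + (16, 23). λ = (23 - 0)/(16 - 13) ≡ 23/3 mod 31. 3⁻¹ ≡ 21 (mod 31), so λ ≡ 18.
  x = λ² - 13 - 16 = 324 - 29 ≡ 16; y = λ·(13 - 16) - 0 ≡ 8. → (16, 8)
4P: (16, 8) + (16, 23): same x and y₁ ≡ -y₂, so the sum is the point at infinity.
5P: the point at infinity + (16, 23) = (16, 23) (identity).
6P: tangent at (16, 23): λ = (3·16² + 29)/(2·23) ≡ 22/15. 15⁻¹ ≡ 29 (mod 31), so λ ≡ 22·29 ≡ 18.
  x = λ² - 16 - 16 = 324 - 32 ≡ 13; y = λ·(16 - 13) - 23 ≡ 0. → (13, 0)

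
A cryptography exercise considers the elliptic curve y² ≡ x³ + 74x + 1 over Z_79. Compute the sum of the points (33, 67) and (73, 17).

(33, 67) + (73, 17). λ = (17 - 67)/(73 - 33) ≡ 29/40 mod 79. 40⁻¹ ≡ 2 (mod 79), so λ ≡ 58.
  x = λ² - 33 - 73 = 3364 - 106 ≡ 19; y = λ·(33 - 19) - 67 ≡ 34. → (19, 34)

(19, 34)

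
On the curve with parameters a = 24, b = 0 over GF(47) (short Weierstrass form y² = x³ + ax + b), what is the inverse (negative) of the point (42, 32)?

-(42, 32) = (42, -32 mod 47) = (42, 15).

(42, 15)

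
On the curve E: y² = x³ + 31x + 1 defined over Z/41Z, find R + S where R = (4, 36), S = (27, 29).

(8, 8)

(4, 36) + (27, 29). λ = (29 - 36)/(27 - 4) ≡ 34/23 mod 41. 23⁻¹ ≡ 25 (mod 41), so λ ≡ 30.
  x = λ² - 4 - 27 = 900 - 31 ≡ 8; y = λ·(4 - 8) - 36 ≡ 8. → (8, 8)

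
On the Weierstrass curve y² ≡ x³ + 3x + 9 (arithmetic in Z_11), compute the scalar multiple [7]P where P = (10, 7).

(2, 10)

Repeated addition: build up to 7P.
2P: tangent at (10, 7): λ = (3·10² + 3)/(2·7) ≡ 6/3. 3⁻¹ ≡ 4 (mod 11), so λ ≡ 6·4 ≡ 2.
  x = λ² - 10 - 10 = 4 - 20 ≡ 6; y = λ·(10 - 6) - 7 ≡ 1. → (6, 1)
3P: (6, 1) + (10, 7). λ = (7 - 1)/(10 - 6) ≡ 6/4 mod 11. 4⁻¹ ≡ 3 (mod 11), so λ ≡ 7.
  x = λ² - 6 - 10 = 49 - 16 ≡ 0; y = λ·(6 - 0) - 1 ≡ 8. → (0, 8)
4P: (0, 8) + (10, 7). λ = (7 - 8)/(10 - 0) ≡ 10/10 mod 11. 10⁻¹ ≡ 10 (mod 11), so λ ≡ 1.
  x = λ² - 0 - 10 = 1 - 10 ≡ 2; y = λ·(0 - 2) - 8 ≡ 1. → (2, 1)
5P: (2, 1) + (10, 7). λ = (7 - 1)/(10 - 2) ≡ 6/8 mod 11. 8⁻¹ ≡ 7 (mod 11), so λ ≡ 9.
  x = λ² - 2 - 10 = 81 - 12 ≡ 3; y = λ·(2 - 3) - 1 ≡ 1. → (3, 1)
6P: (3, 1) + (10, 7). λ = (7 - 1)/(10 - 3) ≡ 6/7 mod 11. 7⁻¹ ≡ 8 (mod 11) since 7·8 = 56 ≡ 1, so λ ≡ 4.
  x = λ² - 3 - 10 = 16 - 13 ≡ 3; y = λ·(3 - 3) - 1 ≡ 10. → (3, 10)
7P: (3, 10) + (10, 7). λ = (7 - 10)/(10 - 3) ≡ 8/7 mod 11. 7⁻¹ ≡ 8 (mod 11), so λ ≡ 9.
  x = λ² - 3 - 10 = 81 - 13 ≡ 2; y = λ·(3 - 2) - 10 ≡ 10. → (2, 10)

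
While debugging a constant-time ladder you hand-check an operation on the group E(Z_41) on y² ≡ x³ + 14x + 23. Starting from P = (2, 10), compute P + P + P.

Repeated addition: build up to 3P.
2P: tangent at (2, 10): λ = (3·2² + 14)/(2·10) ≡ 26/20. 20⁻¹ ≡ 39 (mod 41) since 20·39 = 780 ≡ 1, so λ ≡ 26·39 ≡ 30.
  x = λ² - 2 - 2 = 900 - 4 ≡ 35; y = λ·(2 - 35) - 10 ≡ 25. → (35, 25)
3P: (35, 25) + (2, 10). λ = (10 - 25)/(2 - 35) ≡ 26/8 mod 41. 8⁻¹ ≡ 36 (mod 41), so λ ≡ 34.
  x = λ² - 35 - 2 = 1156 - 37 ≡ 12; y = λ·(35 - 12) - 25 ≡ 19. → (12, 19)

(12, 19)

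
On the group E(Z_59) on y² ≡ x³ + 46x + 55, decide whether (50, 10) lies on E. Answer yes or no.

no

y² = 10² ≡ 41; x³ + 46x + 55 = 127355 ≡ 33 (mod 59). 41 ≠ 33.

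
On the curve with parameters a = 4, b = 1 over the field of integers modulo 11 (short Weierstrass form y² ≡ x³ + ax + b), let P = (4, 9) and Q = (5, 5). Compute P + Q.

(4, 9) + (5, 5). λ = (5 - 9)/(5 - 4) ≡ 7/1 mod 11. 1⁻¹ ≡ 1 (mod 11), so λ ≡ 7.
  x = λ² - 4 - 5 = 49 - 9 ≡ 7; y = λ·(4 - 7) - 9 ≡ 3. → (7, 3)

(7, 3)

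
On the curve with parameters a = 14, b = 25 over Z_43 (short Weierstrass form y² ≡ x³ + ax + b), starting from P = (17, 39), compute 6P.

Double-and-add on 6 = (110)₂. Start with P = (17, 39) for the leading 1-bit.
double: tangent at (17, 39): λ = (3·17² + 14)/(2·39) ≡ 21/35. 35⁻¹ ≡ 16 (mod 43), so λ ≡ 21·16 ≡ 35.
  x = λ² - 17 - 17 = 1225 - 34 ≡ 30; y = λ·(17 - 30) - 39 ≡ 22. → (30, 22)
add P: (30, 22) + (17, 39). λ = (39 - 22)/(17 - 30) ≡ 17/30 mod 43. 30⁻¹ ≡ 33 (mod 43), so λ ≡ 2.
  x = λ² - 30 - 17 = 4 - 47 ≡ 0; y = λ·(30 - 0) - 22 ≡ 38. → (0, 38)
double: tangent at (0, 38): λ = (3·0² + 14)/(2·38) ≡ 14/33. 33⁻¹ ≡ 30 (mod 43), so λ ≡ 14·30 ≡ 33.
  x = λ² - 0 - 0 = 1089 - 0 ≡ 14; y = λ·(0 - 14) - 38 ≡ 16. → (14, 16)

(14, 16)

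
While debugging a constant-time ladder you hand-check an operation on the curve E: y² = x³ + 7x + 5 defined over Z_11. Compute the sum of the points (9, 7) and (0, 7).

(2, 4)

(9, 7) + (0, 7). λ = (7 - 7)/(0 - 9) ≡ 0/2 mod 11. 2⁻¹ ≡ 6 (mod 11), so λ ≡ 0.
  x = λ² - 9 - 0 = 0 - 9 ≡ 2; y = λ·(9 - 2) - 7 ≡ 4. → (2, 4)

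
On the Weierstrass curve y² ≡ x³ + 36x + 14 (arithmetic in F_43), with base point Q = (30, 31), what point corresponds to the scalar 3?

(12, 29)

Repeated addition: build up to 3Q.
2Q: tangent at (30, 31): λ = (3·30² + 36)/(2·31) ≡ 27/19. 19⁻¹ ≡ 34 (mod 43), so λ ≡ 27·34 ≡ 15.
  x = λ² - 30 - 30 = 225 - 60 ≡ 36; y = λ·(30 - 36) - 31 ≡ 8. → (36, 8)
3Q: (36, 8) + (30, 31). λ = (31 - 8)/(30 - 36) ≡ 23/37 mod 43. 37⁻¹ ≡ 7 (mod 43) since 37·7 = 259 ≡ 1, so λ ≡ 32.
  x = λ² - 36 - 30 = 1024 - 66 ≡ 12; y = λ·(36 - 12) - 8 ≡ 29. → (12, 29)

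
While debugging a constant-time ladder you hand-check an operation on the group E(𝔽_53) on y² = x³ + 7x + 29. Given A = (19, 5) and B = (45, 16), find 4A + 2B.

(13, 12)

First 4A:
Repeated addition: build up to 4A.
2A: tangent at (19, 5): λ = (3·19² + 7)/(2·5) ≡ 30/10. 10⁻¹ ≡ 16 (mod 53), so λ ≡ 30·16 ≡ 3.
  x = λ² - 19 - 19 = 9 - 38 ≡ 24; y = λ·(19 - 24) - 5 ≡ 33. → (24, 33)
3A: (24, 33) + (19, 5). λ = (5 - 33)/(19 - 24) ≡ 25/48 mod 53. 48⁻¹ ≡ 21 (mod 53) since 48·21 = 1008 ≡ 1, so λ ≡ 48.
  x = λ² - 24 - 19 = 2304 - 43 ≡ 35; y = λ·(24 - 35) - 33 ≡ 22. → (35, 22)
4A: (35, 22) + (19, 5). λ = (5 - 22)/(19 - 35) ≡ 36/37 mod 53. 37⁻¹ ≡ 43 (mod 53), so λ ≡ 11.
  x = λ² - 35 - 19 = 121 - 54 ≡ 14; y = λ·(35 - 14) - 22 ≡ 50. → (14, 50)
4A = (14, 50).
Next 2B:
Repeated addition: build up to 2B.
2B: tangent at (45, 16): λ = (3·45² + 7)/(2·16) ≡ 40/32. 32⁻¹ ≡ 5 (mod 53) since 32·5 = 160 ≡ 1, so λ ≡ 40·5 ≡ 41.
  x = λ² - 45 - 45 = 1681 - 90 ≡ 1; y = λ·(45 - 1) - 16 ≡ 39. → (1, 39)
2B = (1, 39).
Finally 4A + 2B:
(14, 50) + (1, 39). λ = (39 - 50)/(1 - 14) ≡ 42/40 mod 53. 40⁻¹ ≡ 4 (mod 53), so λ ≡ 9.
  x = λ² - 14 - 1 = 81 - 15 ≡ 13; y = λ·(14 - 13) - 50 ≡ 12. → (13, 12)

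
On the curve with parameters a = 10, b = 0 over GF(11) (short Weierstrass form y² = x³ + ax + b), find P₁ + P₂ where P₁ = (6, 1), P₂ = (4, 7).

(10, 0)

(6, 1) + (4, 7). λ = (7 - 1)/(4 - 6) ≡ 6/9 mod 11. 9⁻¹ ≡ 5 (mod 11), so λ ≡ 8.
  x = λ² - 6 - 4 = 64 - 10 ≡ 10; y = λ·(6 - 10) - 1 ≡ 0. → (10, 0)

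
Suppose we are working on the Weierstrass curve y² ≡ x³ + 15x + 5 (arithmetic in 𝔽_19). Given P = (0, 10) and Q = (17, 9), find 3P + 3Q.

First 3P:
Repeated addition: build up to 3P.
2P: tangent at (0, 10): λ = (3·0² + 15)/(2·10) ≡ 15/1. 1⁻¹ ≡ 1 (mod 19), so λ ≡ 15·1 ≡ 15.
  x = λ² - 0 - 0 = 225 - 0 ≡ 16; y = λ·(0 - 16) - 10 ≡ 16. → (16, 16)
3P: (16, 16) + (0, 10). λ = (10 - 16)/(0 - 16) ≡ 13/3 mod 19. 3⁻¹ ≡ 13 (mod 19) since 3·13 = 39 ≡ 1, so λ ≡ 17.
  x = λ² - 16 - 0 = 289 - 16 ≡ 7; y = λ·(16 - 7) - 16 ≡ 4. → (7, 4)
3P = (7, 4).
Next 3Q:
Repeated addition: build up to 3Q.
2Q: tangent at (17, 9): λ = (3·17² + 15)/(2·9) ≡ 8/18. 18⁻¹ ≡ 18 (mod 19) since 18·18 = 324 ≡ 1, so λ ≡ 8·18 ≡ 11.
  x = λ² - 17 - 17 = 121 - 34 ≡ 11; y = λ·(17 - 11) - 9 ≡ 0. → (11, 0)
3Q: (11, 0) + (17, 9). λ = (9 - 0)/(17 - 11) ≡ 9/6 mod 19. 6⁻¹ ≡ 16 (mod 19), so λ ≡ 11.
  x = λ² - 11 - 17 = 121 - 28 ≡ 17; y = λ·(11 - 17) - 0 ≡ 10. → (17, 10)
3Q = (17, 10).
Finally 3P + 3Q:
(7, 4) + (17, 10). λ = (10 - 4)/(17 - 7) ≡ 6/10 mod 19. 10⁻¹ ≡ 2 (mod 19), so λ ≡ 12.
  x = λ² - 7 - 17 = 144 - 24 ≡ 6; y = λ·(7 - 6) - 4 ≡ 8. → (6, 8)

(6, 8)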